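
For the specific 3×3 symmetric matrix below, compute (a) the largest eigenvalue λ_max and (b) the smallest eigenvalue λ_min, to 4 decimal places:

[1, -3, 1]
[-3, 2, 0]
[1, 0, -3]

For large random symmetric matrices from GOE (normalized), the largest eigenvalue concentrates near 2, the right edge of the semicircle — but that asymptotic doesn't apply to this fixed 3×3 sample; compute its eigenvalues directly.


Since M is real symmetric, all three eigenvalues are real; they are the roots of det(λI − M) = λ³ − (tr M) λ² + s λ − det M, where s is the sum of the principal 2×2 minors.
tr M = 1 + 2 + (-3) = 0.
s = (1·2 − (-3)²) + (1·(-3) − 1²) + (2·(-3) − 0²) = -7 + (-4) + (-6) = -17.
det M (expand along row 1) = 1·(-6) − (-3)·9 + 1·(-2) = 19.
Characteristic polynomial: λ³ − 17λ − 19 = 0.
Substitute λ = y + (tr M)/3 = y + 0.000000 to remove the quadratic term: y³ + p·y + q = 0 with p = s − (tr M)²/3 = -17.000000 and q = −2(tr M)³/27 + (tr M)·s/3 − det M = -19.000000.
Three real roots ⇒ use the trigonometric (Viète) form: r = 2√(−p/3) = 4.760952, φ = arccos(3q/(p·r)) = arccos(0.704259) = 0.789418 rad.
y_k = r·cos(φ/3 − 2πk/3) for k = 0, 1, 2 gives y = 4.597071, -1.226062, -3.371010.
λ_k = y_k + 0.000000 gives λ = 4.5971, -1.2261, -3.3710 (check: the sum is 0.0000 = tr M).

Hence λ_max = 4.5971 and λ_min = -3.3710.


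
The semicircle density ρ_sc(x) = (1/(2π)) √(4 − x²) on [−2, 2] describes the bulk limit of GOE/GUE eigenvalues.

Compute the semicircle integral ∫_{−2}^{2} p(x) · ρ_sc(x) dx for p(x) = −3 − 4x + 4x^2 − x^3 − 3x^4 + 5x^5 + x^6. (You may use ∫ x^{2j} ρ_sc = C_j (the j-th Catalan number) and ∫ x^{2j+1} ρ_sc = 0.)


Write p(x) = Σ a_i x^i, split into monomials and integrate each against ρ_sc separately.
Using ∫ x^{2j} ρ_sc = C_j = (1/(j+1)) C(2j, j) (Catalan numbers) and ∫ x^{2j+1} ρ_sc = 0 (odd monomials vanish by symmetry):
  i = 0 (even): a_0 · C_{0} = -3 · 1 = -3
  i = 1 (odd): ∫ x^1 ρ_sc = 0 (vanishes)
  i = 2 (even): a_2 · C_{1} = 4 · 1 = 4
  i = 3 (odd): ∫ x^3 ρ_sc = 0 (vanishes)
  i = 4 (even): a_4 · C_{2} = -3 · 2 = -6
  i = 5 (odd): ∫ x^5 ρ_sc = 0 (vanishes)
  i = 6 (even): a_6 · C_{3} = 1 · 5 = 5

Summing the contributions: ∫_{−2}^{2} p(x) ρ_sc(x) dx = (-3) + 4 + (-6) + 5 = 0.


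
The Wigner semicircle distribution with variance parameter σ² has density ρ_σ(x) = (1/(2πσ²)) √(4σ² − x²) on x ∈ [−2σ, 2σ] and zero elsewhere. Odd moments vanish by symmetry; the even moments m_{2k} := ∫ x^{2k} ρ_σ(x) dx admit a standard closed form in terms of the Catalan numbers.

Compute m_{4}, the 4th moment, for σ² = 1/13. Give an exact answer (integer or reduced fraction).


By the scaled semicircle moment identity, m_{2k} = σ^{2k} · C_k with k = 2.
C_2 = (1/(k+1)) · C(2k, k) = (1/3) · C(4, 2) = (1/3) · 6 = 2.
σ^{2k} = (σ²)^k = (1/13)^2 = 1/169.

Therefore m_{4} = σ^{4} · C_2 = (1/169) · 2 = 2/169.


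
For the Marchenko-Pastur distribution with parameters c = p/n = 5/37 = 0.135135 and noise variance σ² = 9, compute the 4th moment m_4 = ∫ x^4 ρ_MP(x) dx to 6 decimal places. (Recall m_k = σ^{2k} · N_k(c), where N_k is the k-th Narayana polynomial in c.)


E[X⁴] = σ⁸ (1 + 6c + 6c² + c³) (fourth MP moment). With σ² = 9 (so σ⁸ = 6561) and c = 5/37 = 0.135135: E[X⁴] = 6561 · (1 + 6·0.135135 + 6·(0.135135)² + (0.135135)³) = 6561 · 1.922848.

So E[X^4] = 12615.803171.


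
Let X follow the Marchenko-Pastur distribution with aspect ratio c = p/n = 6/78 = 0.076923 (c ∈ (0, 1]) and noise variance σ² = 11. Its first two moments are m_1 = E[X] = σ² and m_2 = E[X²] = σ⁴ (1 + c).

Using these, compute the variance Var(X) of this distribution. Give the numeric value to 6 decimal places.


m_1 = E[X] = σ² = 11, so m_1² = 121.
m_2 = E[X²] = σ⁴ (1 + c) = 121 · (1 + 0.076923) = 121 · 1.076923 = 130.307692.
(Note m_2 − m_1² simplifies to c · σ⁴ = 0.076923 · 121.)

Var(X) = m_2 − m_1² = 130.307692 − 121 = 9.307692.


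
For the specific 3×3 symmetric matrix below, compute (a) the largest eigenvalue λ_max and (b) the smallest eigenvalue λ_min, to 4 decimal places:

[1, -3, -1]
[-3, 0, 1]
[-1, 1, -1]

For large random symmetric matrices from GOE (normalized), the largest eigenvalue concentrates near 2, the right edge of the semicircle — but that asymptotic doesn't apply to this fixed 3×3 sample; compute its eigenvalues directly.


Since M is real symmetric, all three eigenvalues are real; they are the roots of det(λI − M) = λ³ − (tr M) λ² + s λ − det M, where s is the sum of the principal 2×2 minors.
tr M = 1 + 0 + (-1) = 0.
s = (1·0 − (-3)²) + (1·(-1) − (-1)²) + (0·(-1) − 1²) = -9 + (-2) + (-1) = -12.
det M (expand along row 1) = 1·(-1) − (-3)·4 + (-1)·(-3) = 14.
Characteristic polynomial: λ³ − 12λ − 14 = 0.
Substitute λ = y + (tr M)/3 = y + 0.000000 to remove the quadratic term: y³ + p·y + q = 0 with p = s − (tr M)²/3 = -12.000000 and q = −2(tr M)³/27 + (tr M)·s/3 − det M = -14.000000.
Three real roots ⇒ use the trigonometric (Viète) form: r = 2√(−p/3) = 4.000000, φ = arccos(3q/(p·r)) = arccos(0.875000) = 0.505361 rad.
y_k = r·cos(φ/3 − 2πk/3) for k = 0, 1, 2 gives y = 3.943381, -1.390906, -2.552475.
λ_k = y_k + 0.000000 gives λ = 3.9434, -1.3909, -2.5525 (check: the sum is 0.0000 = tr M).

Hence λ_max = 3.9434 and λ_min = -2.5525.


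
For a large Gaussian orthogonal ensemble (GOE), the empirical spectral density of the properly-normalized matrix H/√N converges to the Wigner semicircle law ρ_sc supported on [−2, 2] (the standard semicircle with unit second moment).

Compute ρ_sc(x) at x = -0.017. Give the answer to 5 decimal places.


ρ_sc(x) = (1/(2π)) √(4 − x²). With x = -0.017:
  4 − x² = 4 − (-0.017)² = 4 − 0.000289 = 3.999711.
  √(4 − x²) = 1.999928.
  1/(2π) = 0.159155.
  ρ_sc(-0.017) = 0.159155 · 1.999928 = 0.318298.

Rounded to 5 decimal places: ρ_sc(-0.017) ≈ 0.31830.


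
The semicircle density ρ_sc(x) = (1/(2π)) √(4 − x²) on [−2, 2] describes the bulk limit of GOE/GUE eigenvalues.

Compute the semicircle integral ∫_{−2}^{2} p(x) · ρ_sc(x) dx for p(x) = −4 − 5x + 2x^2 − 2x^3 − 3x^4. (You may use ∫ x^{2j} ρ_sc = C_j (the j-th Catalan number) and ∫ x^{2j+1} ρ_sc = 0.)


Write p(x) = Σ a_i x^i, split into monomials and integrate each against ρ_sc separately.
Using ∫ x^{2j} ρ_sc = C_j = (1/(j+1)) C(2j, j) (Catalan numbers) and ∫ x^{2j+1} ρ_sc = 0 (odd monomials vanish by symmetry):
  i = 0 (even): a_0 · C_{0} = -4 · 1 = -4
  i = 1 (odd): ∫ x^1 ρ_sc = 0 (vanishes)
  i = 2 (even): a_2 · C_{1} = 2 · 1 = 2
  i = 3 (odd): ∫ x^3 ρ_sc = 0 (vanishes)
  i = 4 (even): a_4 · C_{2} = -3 · 2 = -6

Summing the contributions: ∫_{−2}^{2} p(x) ρ_sc(x) dx = (-4) + 2 + (-6) = -8.


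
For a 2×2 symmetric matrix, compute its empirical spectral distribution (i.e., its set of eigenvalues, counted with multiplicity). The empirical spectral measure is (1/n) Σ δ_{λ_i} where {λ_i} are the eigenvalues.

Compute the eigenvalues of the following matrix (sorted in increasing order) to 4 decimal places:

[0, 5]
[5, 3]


Since M is real symmetric, both eigenvalues are real; they are the roots of det(λI − M) = λ² − (tr M) λ + det M.
tr M = 0 + 3 = 3.
det M = 0·3 − 5² = 0 − 25 = -25.
Characteristic polynomial: λ² − 3λ − 25 = 0.
Discriminant Δ = (tr M)² − 4·det M = 9 − (-100) = 109; √Δ = 10.440307.
λ = (tr M ± √Δ)/2 = (3 ± 10.440307)/2, giving (tr M − √Δ)/2 = -3.7202 and (tr M + √Δ)/2 = 6.7202.

Eigenvalues sorted in increasing order: [-3.7202, 6.7202].


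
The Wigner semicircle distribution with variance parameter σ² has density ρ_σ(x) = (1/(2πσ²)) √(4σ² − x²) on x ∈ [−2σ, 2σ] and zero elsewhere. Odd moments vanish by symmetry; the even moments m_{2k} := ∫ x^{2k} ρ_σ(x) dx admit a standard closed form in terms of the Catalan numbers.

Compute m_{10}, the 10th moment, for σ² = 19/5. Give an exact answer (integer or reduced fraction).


By the scaled semicircle moment identity, m_{2k} = σ^{2k} · C_k with k = 5.
C_5 = (1/(k+1)) · C(2k, k) = (1/6) · C(10, 5) = (1/6) · 252 = 42.
σ^{2k} = (σ²)^k = (19/5)^5 = 2476099/3125.

Therefore m_{10} = σ^{10} · C_5 = (2476099/3125) · 42 = 103996158/3125.


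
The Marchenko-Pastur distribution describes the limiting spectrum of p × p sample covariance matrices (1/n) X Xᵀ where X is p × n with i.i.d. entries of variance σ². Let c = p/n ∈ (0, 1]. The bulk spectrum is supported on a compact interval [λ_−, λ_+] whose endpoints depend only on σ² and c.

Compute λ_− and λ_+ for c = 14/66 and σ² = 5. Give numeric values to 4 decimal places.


c = 14/66 = 0.212121; √c = 0.460566.
λ_− = σ² (1 − √c)² = 5 · (1 − 0.460566)² = 5 · (0.539434)² = 1.454944.
λ_+ = σ² (1 + √c)² = 5 · (1 + 0.460566)² = 5 · (1.460566)² = 10.666268.

Rounded to 4 decimal places: λ_− ≈ 1.4549, λ_+ ≈ 10.6663.


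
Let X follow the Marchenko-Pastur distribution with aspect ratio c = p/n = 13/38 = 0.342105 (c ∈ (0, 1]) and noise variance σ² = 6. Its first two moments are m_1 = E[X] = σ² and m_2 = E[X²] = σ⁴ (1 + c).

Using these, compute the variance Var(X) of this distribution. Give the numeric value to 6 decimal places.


m_1 = E[X] = σ² = 6, so m_1² = 36.
m_2 = E[X²] = σ⁴ (1 + c) = 36 · (1 + 0.342105) = 36 · 1.342105 = 48.315789.
(Note m_2 − m_1² simplifies to c · σ⁴ = 0.342105 · 36.)

Var(X) = m_2 − m_1² = 48.315789 − 36 = 12.315789.


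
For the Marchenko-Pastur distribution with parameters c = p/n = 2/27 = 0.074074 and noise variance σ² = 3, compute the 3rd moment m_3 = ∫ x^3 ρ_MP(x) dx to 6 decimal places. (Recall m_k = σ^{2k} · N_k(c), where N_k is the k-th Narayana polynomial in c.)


E[X³] = σ⁶ (1 + 3c + c²) (third MP moment). With σ² = 3 (so σ⁶ = 27) and c = 2/27 = 0.074074: E[X³] = 27 · (1 + 3·0.074074 + (0.074074)²) = 27 · 1.227709.

So E[X^3] = 33.148148.


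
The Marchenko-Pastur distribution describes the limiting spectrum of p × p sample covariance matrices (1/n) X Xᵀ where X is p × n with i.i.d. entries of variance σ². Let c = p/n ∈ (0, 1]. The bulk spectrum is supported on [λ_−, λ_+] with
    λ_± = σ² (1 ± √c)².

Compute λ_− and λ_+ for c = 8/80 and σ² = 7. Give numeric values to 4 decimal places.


c = 8/80 = 0.100000; √c = 0.316228.
λ_− = σ² (1 − √c)² = 7 · (1 − 0.316228)² = 7 · (0.683772)² = 3.272811.
λ_+ = σ² (1 + √c)² = 7 · (1 + 0.316228)² = 7 · (1.316228)² = 12.127189.

Rounded to 4 decimal places: λ_− ≈ 3.2728, λ_+ ≈ 12.1272.


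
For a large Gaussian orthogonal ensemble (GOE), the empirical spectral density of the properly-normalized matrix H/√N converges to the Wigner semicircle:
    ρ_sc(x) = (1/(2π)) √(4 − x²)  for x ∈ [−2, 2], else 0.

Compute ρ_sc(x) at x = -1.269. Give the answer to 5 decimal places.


ρ_sc(x) = (1/(2π)) √(4 − x²). With x = -1.269:
  4 − x² = 4 − (-1.269)² = 4 − 1.610361 = 2.389639.
  √(4 − x²) = 1.545846.
  1/(2π) = 0.159155.
  ρ_sc(-1.269) = 0.159155 · 1.545846 = 0.246029.

Rounded to 5 decimal places: ρ_sc(-1.269) ≈ 0.24603.


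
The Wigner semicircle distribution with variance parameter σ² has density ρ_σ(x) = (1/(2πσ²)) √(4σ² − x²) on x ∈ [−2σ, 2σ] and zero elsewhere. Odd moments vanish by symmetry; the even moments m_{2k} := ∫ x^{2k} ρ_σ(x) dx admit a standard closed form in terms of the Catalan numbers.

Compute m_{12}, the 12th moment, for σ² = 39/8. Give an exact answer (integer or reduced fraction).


By the scaled semicircle moment identity, m_{2k} = σ^{2k} · C_k with k = 6.
C_6 = (1/(k+1)) · C(2k, k) = (1/7) · C(12, 6) = (1/7) · 924 = 132.
σ^{2k} = (σ²)^k = (39/8)^6 = 3518743761/262144.

Therefore m_{12} = σ^{12} · C_6 = (3518743761/262144) · 132 = 116118544113/65536.


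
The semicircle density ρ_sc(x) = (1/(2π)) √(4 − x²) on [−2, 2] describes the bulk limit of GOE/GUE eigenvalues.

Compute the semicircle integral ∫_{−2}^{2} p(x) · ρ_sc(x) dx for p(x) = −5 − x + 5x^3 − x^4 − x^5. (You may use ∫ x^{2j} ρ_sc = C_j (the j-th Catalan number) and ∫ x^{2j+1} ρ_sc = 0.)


Write p(x) = Σ a_i x^i, split into monomials and integrate each against ρ_sc separately.
Using ∫ x^{2j} ρ_sc = C_j = (1/(j+1)) C(2j, j) (Catalan numbers) and ∫ x^{2j+1} ρ_sc = 0 (odd monomials vanish by symmetry):
  i = 0 (even): a_0 · C_{0} = -5 · 1 = -5
  i = 1 (odd): ∫ x^1 ρ_sc = 0 (vanishes)
  i = 3 (odd): ∫ x^3 ρ_sc = 0 (vanishes)
  i = 4 (even): a_4 · C_{2} = -1 · 2 = -2
  i = 5 (odd): ∫ x^5 ρ_sc = 0 (vanishes)

Summing the contributions: ∫_{−2}^{2} p(x) ρ_sc(x) dx = (-5) + (-2) = -7.


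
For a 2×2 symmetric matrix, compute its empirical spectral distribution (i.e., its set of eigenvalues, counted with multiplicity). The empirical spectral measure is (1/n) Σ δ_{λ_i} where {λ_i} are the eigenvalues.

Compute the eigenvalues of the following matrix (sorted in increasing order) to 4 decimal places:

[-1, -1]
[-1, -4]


Since M is real symmetric, both eigenvalues are real; they are the roots of det(λI − M) = λ² − (tr M) λ + det M.
tr M = -1 + (-4) = -5.
det M = (-1)·(-4) − (-1)² = 4 − 1 = 3.
Characteristic polynomial: λ² + 5λ + 3 = 0.
Discriminant Δ = (tr M)² − 4·det M = 25 − 12 = 13; √Δ = 3.605551.
λ = (tr M ± √Δ)/2 = (-5 ± 3.605551)/2, giving (tr M − √Δ)/2 = -4.3028 and (tr M + √Δ)/2 = -0.6972.

Eigenvalues sorted in increasing order: [-4.3028, -0.6972].


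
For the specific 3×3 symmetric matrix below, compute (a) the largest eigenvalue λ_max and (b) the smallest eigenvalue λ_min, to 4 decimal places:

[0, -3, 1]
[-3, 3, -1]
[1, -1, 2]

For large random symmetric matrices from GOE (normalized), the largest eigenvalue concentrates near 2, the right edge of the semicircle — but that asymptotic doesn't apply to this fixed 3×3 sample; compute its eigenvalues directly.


Since M is real symmetric, all three eigenvalues are real; they are the roots of det(λI − M) = λ³ − (tr M) λ² + s λ − det M, where s is the sum of the principal 2×2 minors.
tr M = 0 + 3 + 2 = 5.
s = (0·3 − (-3)²) + (0·2 − 1²) + (3·2 − (-1)²) = -9 + (-1) + 5 = -5.
det M (expand along row 1) = 0·5 − (-3)·(-5) + 1·0 = -15.
Characteristic polynomial: λ³ − 5λ² − 5λ + 15 = 0.
Substitute λ = y + (tr M)/3 = y + 1.666667 to remove the quadratic term: y³ + p·y + q = 0 with p = s − (tr M)²/3 = -13.333333 and q = −2(tr M)³/27 + (tr M)·s/3 − det M = -2.592593.
Three real roots ⇒ use the trigonometric (Viète) form: r = 2√(−p/3) = 4.216370, φ = arccos(3q/(p·r)) = arccos(0.138350) = 1.432001 rad.
y_k = r·cos(φ/3 − 2πk/3) for k = 0, 1, 2 gives y = 3.745077, -0.195001, -3.550076.
λ_k = y_k + 1.666667 gives λ = 5.4117, 1.4717, -1.8834 (check: the sum is 5.0000 = tr M).

Hence λ_max = 5.4117 and λ_min = -1.8834.


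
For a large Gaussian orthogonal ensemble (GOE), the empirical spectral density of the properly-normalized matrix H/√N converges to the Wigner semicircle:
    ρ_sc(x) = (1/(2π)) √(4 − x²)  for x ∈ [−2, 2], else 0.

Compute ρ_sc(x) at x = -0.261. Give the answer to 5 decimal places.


ρ_sc(x) = (1/(2π)) √(4 − x²). With x = -0.261:
  4 − x² = 4 − (-0.261)² = 4 − 0.068121 = 3.931879.
  √(4 − x²) = 1.982897.
  1/(2π) = 0.159155.
  ρ_sc(-0.261) = 0.159155 · 1.982897 = 0.315588.

Rounded to 5 decimal places: ρ_sc(-0.261) ≈ 0.31559.


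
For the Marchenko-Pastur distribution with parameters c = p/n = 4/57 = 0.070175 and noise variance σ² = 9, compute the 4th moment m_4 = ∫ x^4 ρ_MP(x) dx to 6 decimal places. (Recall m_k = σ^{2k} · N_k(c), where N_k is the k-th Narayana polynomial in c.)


E[X⁴] = σ⁸ (1 + 6c + 6c² + c³) (fourth MP moment). With σ² = 9 (so σ⁸ = 6561) and c = 4/57 = 0.070175: E[X⁴] = 6561 · (1 + 6·0.070175 + 6·(0.070175)² + (0.070175)³) = 6561 · 1.450946.

So E[X^4] = 9519.655198.


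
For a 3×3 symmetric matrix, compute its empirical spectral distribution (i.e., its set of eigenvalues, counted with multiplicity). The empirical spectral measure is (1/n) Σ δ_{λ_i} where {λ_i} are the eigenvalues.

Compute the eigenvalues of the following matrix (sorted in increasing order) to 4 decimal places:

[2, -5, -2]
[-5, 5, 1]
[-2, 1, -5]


Since M is real symmetric, all three eigenvalues are real; they are the roots of det(λI − M) = λ³ − (tr M) λ² + s λ − det M, where s is the sum of the principal 2×2 minors.
tr M = 2 + 5 + (-5) = 2.
s = (2·5 − (-5)²) + (2·(-5) − (-2)²) + (5·(-5) − 1²) = -15 + (-14) + (-26) = -55.
det M (expand along row 1) = 2·(-26) − (-5)·27 + (-2)·5 = 73.
Characteristic polynomial: λ³ − 2λ² − 55λ − 73 = 0.
Substitute λ = y + (tr M)/3 = y + 0.666667 to remove the quadratic term: y³ + p·y + q = 0 with p = s − (tr M)²/3 = -56.333333 and q = −2(tr M)³/27 + (tr M)·s/3 − det M = -110.259259.
Three real roots ⇒ use the trigonometric (Viète) form: r = 2√(−p/3) = 8.666667, φ = arccos(3q/(p·r)) = arccos(0.677515) = 0.826418 rad.
y_k = r·cos(φ/3 − 2πk/3) for k = 0, 1, 2 gives y = 8.339905, -2.128429, -6.211476.
λ_k = y_k + 0.666667 gives λ = 9.0066, -1.4618, -5.5448 (check: the sum is 2.0000 = tr M).

Eigenvalues sorted in increasing order: [-5.5448, -1.4618, 9.0066].


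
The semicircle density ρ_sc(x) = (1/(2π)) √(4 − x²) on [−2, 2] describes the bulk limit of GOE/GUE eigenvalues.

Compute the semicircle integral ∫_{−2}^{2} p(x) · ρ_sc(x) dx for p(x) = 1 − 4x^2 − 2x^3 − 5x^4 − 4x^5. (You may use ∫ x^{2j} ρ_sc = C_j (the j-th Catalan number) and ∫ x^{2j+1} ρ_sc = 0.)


Write p(x) = Σ a_i x^i, split into monomials and integrate each against ρ_sc separately.
Using ∫ x^{2j} ρ_sc = C_j = (1/(j+1)) C(2j, j) (Catalan numbers) and ∫ x^{2j+1} ρ_sc = 0 (odd monomials vanish by symmetry):
  i = 0 (even): a_0 · C_{0} = 1 · 1 = 1
  i = 2 (even): a_2 · C_{1} = -4 · 1 = -4
  i = 3 (odd): ∫ x^3 ρ_sc = 0 (vanishes)
  i = 4 (even): a_4 · C_{2} = -5 · 2 = -10
  i = 5 (odd): ∫ x^5 ρ_sc = 0 (vanishes)

Summing the contributions: ∫_{−2}^{2} p(x) ρ_sc(x) dx = 1 + (-4) + (-10) = -13.


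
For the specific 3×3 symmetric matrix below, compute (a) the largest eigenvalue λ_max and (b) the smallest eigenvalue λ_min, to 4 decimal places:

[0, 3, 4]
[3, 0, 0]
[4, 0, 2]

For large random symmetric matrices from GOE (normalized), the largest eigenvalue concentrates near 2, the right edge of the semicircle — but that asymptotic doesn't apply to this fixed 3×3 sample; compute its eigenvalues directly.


Since M is real symmetric, all three eigenvalues are real; they are the roots of det(λI − M) = λ³ − (tr M) λ² + s λ − det M, where s is the sum of the principal 2×2 minors.
tr M = 0 + 0 + 2 = 2.
s = (0·0 − 3²) + (0·2 − 4²) + (0·2 − 0²) = -9 + (-16) + 0 = -25.
det M (expand along row 1) = 0·0 − 3·6 + 4·0 = -18.
Characteristic polynomial: λ³ − 2λ² − 25λ + 18 = 0.
Substitute λ = y + (tr M)/3 = y + 0.666667 to remove the quadratic term: y³ + p·y + q = 0 with p = s − (tr M)²/3 = -26.333333 and q = −2(tr M)³/27 + (tr M)·s/3 − det M = 0.740741.
Three real roots ⇒ use the trigonometric (Viète) form: r = 2√(−p/3) = 5.925463, φ = arccos(3q/(p·r)) = arccos(-0.014242) = 1.585038 rad.
y_k = r·cos(φ/3 − 2πk/3) for k = 0, 1, 2 gives y = 5.117478, 0.028130, -5.145609.
λ_k = y_k + 0.666667 gives λ = 5.7841, 0.6948, -4.4789 (check: the sum is 2.0000 = tr M).

Hence λ_max = 5.7841 and λ_min = -4.4789.


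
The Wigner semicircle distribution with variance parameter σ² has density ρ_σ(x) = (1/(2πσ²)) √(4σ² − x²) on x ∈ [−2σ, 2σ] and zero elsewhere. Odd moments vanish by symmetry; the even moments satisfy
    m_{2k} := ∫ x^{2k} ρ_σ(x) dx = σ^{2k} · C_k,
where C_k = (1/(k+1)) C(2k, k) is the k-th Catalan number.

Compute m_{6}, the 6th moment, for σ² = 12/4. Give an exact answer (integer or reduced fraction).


By the scaled semicircle moment identity, m_{2k} = σ^{2k} · C_k with k = 3.
C_3 = (1/(k+1)) · C(2k, k) = (1/4) · C(6, 3) = (1/4) · 20 = 5.
σ^{2k} = (σ²)^k = (12/4)^3 = 27.

Therefore m_{6} = σ^{6} · C_3 = 27 · 5 = 135.


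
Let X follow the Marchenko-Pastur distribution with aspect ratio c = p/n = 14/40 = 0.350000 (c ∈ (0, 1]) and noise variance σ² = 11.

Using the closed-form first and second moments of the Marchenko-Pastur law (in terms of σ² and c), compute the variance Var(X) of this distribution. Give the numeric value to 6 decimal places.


Recall the MP moments m_1 = E[X] = σ² and m_2 = E[X²] = σ⁴ (1 + c).
m_1 = E[X] = σ² = 11, so m_1² = 121.
m_2 = E[X²] = σ⁴ (1 + c) = 121 · (1 + 0.350000) = 121 · 1.350000 = 163.350000.
(Note m_2 − m_1² simplifies to c · σ⁴ = 0.350000 · 121.)

Var(X) = m_2 − m_1² = 163.350000 − 121 = 42.350000.


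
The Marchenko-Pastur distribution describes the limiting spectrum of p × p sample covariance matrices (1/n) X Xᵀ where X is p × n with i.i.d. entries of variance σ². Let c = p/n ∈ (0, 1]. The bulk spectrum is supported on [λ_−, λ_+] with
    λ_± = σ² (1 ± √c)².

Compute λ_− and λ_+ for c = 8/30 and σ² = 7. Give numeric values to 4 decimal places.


c = 8/30 = 0.266667; √c = 0.516398.
λ_− = σ² (1 − √c)² = 7 · (1 − 0.516398)² = 7 · (0.483602)² = 1.637098.
λ_+ = σ² (1 + √c)² = 7 · (1 + 0.516398)² = 7 · (1.516398)² = 16.096236.

Rounded to 4 decimal places: λ_− ≈ 1.6371, λ_+ ≈ 16.0962.


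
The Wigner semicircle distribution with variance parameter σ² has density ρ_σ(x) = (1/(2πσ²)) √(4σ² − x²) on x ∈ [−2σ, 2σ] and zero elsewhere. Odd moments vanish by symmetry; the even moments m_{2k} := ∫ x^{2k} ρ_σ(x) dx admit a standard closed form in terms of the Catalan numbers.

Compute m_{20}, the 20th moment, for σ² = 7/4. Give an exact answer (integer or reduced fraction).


By the scaled semicircle moment identity, m_{2k} = σ^{2k} · C_k with k = 10.
C_10 = (1/(k+1)) · C(2k, k) = (1/11) · C(20, 10) = (1/11) · 184756 = 16796.
σ^{2k} = (σ²)^k = (7/4)^10 = 282475249/1048576.

Therefore m_{20} = σ^{20} · C_10 = (282475249/1048576) · 16796 = 1186113570551/262144.


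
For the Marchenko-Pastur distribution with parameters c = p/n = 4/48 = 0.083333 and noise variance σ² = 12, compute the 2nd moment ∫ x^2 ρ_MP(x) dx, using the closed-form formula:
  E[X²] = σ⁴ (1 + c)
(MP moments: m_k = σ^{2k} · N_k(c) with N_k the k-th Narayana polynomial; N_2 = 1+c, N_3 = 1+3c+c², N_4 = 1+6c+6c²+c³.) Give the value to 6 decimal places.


E[X²] = σ⁴ (1 + c) (second MP moment). With σ² = 12 (so σ⁴ = 144) and c = 4/48 = 0.083333: E[X²] = 144 · (1 + 0.083333) = 144 · 1.083333.

So E[X^2] = 156.000000.


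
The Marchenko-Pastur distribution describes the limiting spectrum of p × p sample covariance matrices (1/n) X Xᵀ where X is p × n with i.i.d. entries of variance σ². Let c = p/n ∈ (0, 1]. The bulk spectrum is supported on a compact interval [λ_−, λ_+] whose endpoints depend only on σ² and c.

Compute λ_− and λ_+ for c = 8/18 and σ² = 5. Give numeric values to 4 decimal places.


c = 8/18 = 0.444444; √c = 0.666667.
λ_− = σ² (1 − √c)² = 5 · (1 − 0.666667)² = 5 · (0.333333)² = 0.555556.
λ_+ = σ² (1 + √c)² = 5 · (1 + 0.666667)² = 5 · (1.666667)² = 13.888889.

Rounded to 4 decimal places: λ_− ≈ 0.5556, λ_+ ≈ 13.8889.


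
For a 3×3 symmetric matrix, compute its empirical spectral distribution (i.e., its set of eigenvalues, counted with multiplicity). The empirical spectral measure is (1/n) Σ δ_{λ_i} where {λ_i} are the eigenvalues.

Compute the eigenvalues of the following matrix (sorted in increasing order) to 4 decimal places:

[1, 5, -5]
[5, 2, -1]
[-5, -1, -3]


Since M is real symmetric, all three eigenvalues are real; they are the roots of det(λI − M) = λ³ − (tr M) λ² + s λ − det M, where s is the sum of the principal 2×2 minors.
tr M = 1 + 2 + (-3) = 0.
s = (1·2 − 5²) + (1·(-3) − (-5)²) + (2·(-3) − (-1)²) = -23 + (-28) + (-7) = -58.
det M (expand along row 1) = 1·(-7) − 5·(-20) + (-5)·5 = 68.
Characteristic polynomial: λ³ − 58λ − 68 = 0.
Substitute λ = y + (tr M)/3 = y + 0.000000 to remove the quadratic term: y³ + p·y + q = 0 with p = s − (tr M)²/3 = -58.000000 and q = −2(tr M)³/27 + (tr M)·s/3 − det M = -68.000000.
Three real roots ⇒ use the trigonometric (Viète) form: r = 2√(−p/3) = 8.793937, φ = arccos(3q/(p·r)) = arccos(0.399962) = 1.159321 rad.
y_k = r·cos(φ/3 − 2πk/3) for k = 0, 1, 2 gives y = 8.145442, -1.202385, -6.943057.
λ_k = y_k + 0.000000 gives λ = 8.1454, -1.2024, -6.9431 (check: the sum is 0.0000 = tr M).

Eigenvalues sorted in increasing order: [-6.9431, -1.2024, 8.1454].


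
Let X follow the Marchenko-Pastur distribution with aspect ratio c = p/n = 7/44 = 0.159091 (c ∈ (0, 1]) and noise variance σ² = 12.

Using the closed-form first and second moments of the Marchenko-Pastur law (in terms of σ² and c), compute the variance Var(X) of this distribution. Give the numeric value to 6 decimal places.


Recall the MP moments m_1 = E[X] = σ² and m_2 = E[X²] = σ⁴ (1 + c).
m_1 = E[X] = σ² = 12, so m_1² = 144.
m_2 = E[X²] = σ⁴ (1 + c) = 144 · (1 + 0.159091) = 144 · 1.159091 = 166.909091.
(Note m_2 − m_1² simplifies to c · σ⁴ = 0.159091 · 144.)

Var(X) = m_2 − m_1² = 166.909091 − 144 = 22.909091.


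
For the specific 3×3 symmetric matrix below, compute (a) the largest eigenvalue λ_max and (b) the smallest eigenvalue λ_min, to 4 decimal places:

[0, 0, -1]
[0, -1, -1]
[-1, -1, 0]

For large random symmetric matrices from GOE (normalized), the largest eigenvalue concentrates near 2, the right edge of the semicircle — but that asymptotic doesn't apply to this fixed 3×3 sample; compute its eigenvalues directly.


Since M is real symmetric, all three eigenvalues are real; they are the roots of det(λI − M) = λ³ − (tr M) λ² + s λ − det M, where s is the sum of the principal 2×2 minors.
tr M = 0 + (-1) + 0 = -1.
s = (0·(-1) − 0²) + (0·0 − (-1)²) + ((-1)·0 − (-1)²) = 0 + (-1) + (-1) = -2.
det M (expand along row 1) = 0·(-1) − 0·(-1) + (-1)·(-1) = 1.
Characteristic polynomial: λ³ + λ² − 2λ − 1 = 0.
Substitute λ = y + (tr M)/3 = y − 0.333333 to remove the quadratic term: y³ + p·y + q = 0 with p = s − (tr M)²/3 = -2.333333 and q = −2(tr M)³/27 + (tr M)·s/3 − det M = -0.259259.
Three real roots ⇒ use the trigonometric (Viète) form: r = 2√(−p/3) = 1.763834, φ = arccos(3q/(p·r)) = arccos(0.188982) = 1.380671 rad.
y_k = r·cos(φ/3 − 2πk/3) for k = 0, 1, 2 gives y = 1.580313, -0.111709, -1.468604.
λ_k = y_k − 0.333333 gives λ = 1.2470, -0.4450, -1.8019 (check: the sum is -1.0000 = tr M).

Hence λ_max = 1.2470 and λ_min = -1.8019.


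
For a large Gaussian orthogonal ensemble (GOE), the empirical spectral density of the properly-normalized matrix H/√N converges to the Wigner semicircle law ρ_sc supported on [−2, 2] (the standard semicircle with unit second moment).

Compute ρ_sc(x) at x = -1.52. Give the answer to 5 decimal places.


ρ_sc(x) = (1/(2π)) √(4 − x²). With x = -1.52:
  4 − x² = 4 − (-1.52)² = 4 − 2.310400 = 1.689600.
  √(4 − x²) = 1.299846.
  1/(2π) = 0.159155.
  ρ_sc(-1.52) = 0.159155 · 1.299846 = 0.206877.

Rounded to 5 decimal places: ρ_sc(-1.52) ≈ 0.20688.


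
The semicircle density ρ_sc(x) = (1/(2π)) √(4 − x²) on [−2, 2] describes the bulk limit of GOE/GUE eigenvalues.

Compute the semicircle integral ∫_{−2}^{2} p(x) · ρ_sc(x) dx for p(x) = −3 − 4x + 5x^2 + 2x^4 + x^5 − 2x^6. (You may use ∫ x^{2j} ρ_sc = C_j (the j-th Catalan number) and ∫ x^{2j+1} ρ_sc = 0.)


Write p(x) = Σ a_i x^i, split into monomials and integrate each against ρ_sc separately.
Using ∫ x^{2j} ρ_sc = C_j = (1/(j+1)) C(2j, j) (Catalan numbers) and ∫ x^{2j+1} ρ_sc = 0 (odd monomials vanish by symmetry):
  i = 0 (even): a_0 · C_{0} = -3 · 1 = -3
  i = 1 (odd): ∫ x^1 ρ_sc = 0 (vanishes)
  i = 2 (even): a_2 · C_{1} = 5 · 1 = 5
  i = 4 (even): a_4 · C_{2} = 2 · 2 = 4
  i = 5 (odd): ∫ x^5 ρ_sc = 0 (vanishes)
  i = 6 (even): a_6 · C_{3} = -2 · 5 = -10

Summing the contributions: ∫_{−2}^{2} p(x) ρ_sc(x) dx = (-3) + 5 + 4 + (-10) = -4.


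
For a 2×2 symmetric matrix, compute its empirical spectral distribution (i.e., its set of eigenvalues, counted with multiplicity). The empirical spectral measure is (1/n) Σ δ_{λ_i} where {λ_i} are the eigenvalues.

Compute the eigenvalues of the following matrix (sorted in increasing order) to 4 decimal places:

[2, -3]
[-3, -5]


Since M is real symmetric, both eigenvalues are real; they are the roots of det(λI − M) = λ² − (tr M) λ + det M.
tr M = 2 + (-5) = -3.
det M = 2·(-5) − (-3)² = -10 − 9 = -19.
Characteristic polynomial: λ² + 3λ − 19 = 0.
Discriminant Δ = (tr M)² − 4·det M = 9 − (-76) = 85; √Δ = 9.219544.
λ = (tr M ± √Δ)/2 = (-3 ± 9.219544)/2, giving (tr M − √Δ)/2 = -6.1098 and (tr M + √Δ)/2 = 3.1098.

Eigenvalues sorted in increasing order: [-6.1098, 3.1098].


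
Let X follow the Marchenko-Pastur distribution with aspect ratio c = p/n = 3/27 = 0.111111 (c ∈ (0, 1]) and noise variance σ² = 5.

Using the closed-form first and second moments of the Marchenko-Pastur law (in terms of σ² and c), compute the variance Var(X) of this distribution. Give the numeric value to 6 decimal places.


Recall the MP moments m_1 = E[X] = σ² and m_2 = E[X²] = σ⁴ (1 + c).
m_1 = E[X] = σ² = 5, so m_1² = 25.
m_2 = E[X²] = σ⁴ (1 + c) = 25 · (1 + 0.111111) = 25 · 1.111111 = 27.777778.
(Note m_2 − m_1² simplifies to c · σ⁴ = 0.111111 · 25.)

Var(X) = m_2 − m_1² = 27.777778 − 25 = 2.777778.


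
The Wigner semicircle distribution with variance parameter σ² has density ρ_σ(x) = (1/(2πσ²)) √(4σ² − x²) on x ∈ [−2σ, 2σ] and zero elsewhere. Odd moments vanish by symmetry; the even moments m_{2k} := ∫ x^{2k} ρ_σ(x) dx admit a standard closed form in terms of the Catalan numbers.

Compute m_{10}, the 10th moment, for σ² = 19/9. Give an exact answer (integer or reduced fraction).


By the scaled semicircle moment identity, m_{2k} = σ^{2k} · C_k with k = 5.
C_5 = (1/(k+1)) · C(2k, k) = (1/6) · C(10, 5) = (1/6) · 252 = 42.
σ^{2k} = (σ²)^k = (19/9)^5 = 2476099/59049.

Therefore m_{10} = σ^{10} · C_5 = (2476099/59049) · 42 = 34665386/19683.


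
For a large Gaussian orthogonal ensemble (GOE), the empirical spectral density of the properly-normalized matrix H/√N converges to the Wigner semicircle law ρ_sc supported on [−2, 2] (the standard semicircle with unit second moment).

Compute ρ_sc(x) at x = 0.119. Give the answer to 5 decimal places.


ρ_sc(x) = (1/(2π)) √(4 − x²). With x = 0.119:
  4 − x² = 4 − (0.119)² = 4 − 0.014161 = 3.985839.
  √(4 − x²) = 1.996457.
  1/(2π) = 0.159155.
  ρ_sc(0.119) = 0.159155 · 1.996457 = 0.317746.

Rounded to 5 decimal places: ρ_sc(0.119) ≈ 0.31775.


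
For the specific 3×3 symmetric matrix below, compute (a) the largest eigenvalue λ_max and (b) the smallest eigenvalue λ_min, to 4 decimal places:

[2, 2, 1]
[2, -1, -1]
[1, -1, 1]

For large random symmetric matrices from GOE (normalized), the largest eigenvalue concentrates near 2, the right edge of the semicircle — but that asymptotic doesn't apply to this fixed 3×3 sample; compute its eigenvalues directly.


Since M is real symmetric, all three eigenvalues are real; they are the roots of det(λI − M) = λ³ − (tr M) λ² + s λ − det M, where s is the sum of the principal 2×2 minors.
tr M = 2 + (-1) + 1 = 2.
s = (2·(-1) − 2²) + (2·1 − 1²) + ((-1)·1 − (-1)²) = -6 + 1 + (-2) = -7.
det M (expand along row 1) = 2·(-2) − 2·3 + 1·(-1) = -11.
Characteristic polynomial: λ³ − 2λ² − 7λ + 11 = 0.
Substitute λ = y + (tr M)/3 = y + 0.666667 to remove the quadratic term: y³ + p·y + q = 0 with p = s − (tr M)²/3 = -8.333333 and q = −2(tr M)³/27 + (tr M)·s/3 − det M = 5.740741.
Three real roots ⇒ use the trigonometric (Viète) form: r = 2√(−p/3) = 3.333333, φ = arccos(3q/(p·r)) = arccos(-0.620000) = 2.239539 rad.
y_k = r·cos(φ/3 − 2πk/3) for k = 0, 1, 2 gives y = 2.446871, 0.736909, -3.183780.
λ_k = y_k + 0.666667 gives λ = 3.1135, 1.4036, -2.5171 (check: the sum is 2.0000 = tr M).

Hence λ_max = 3.1135 and λ_min = -2.5171.


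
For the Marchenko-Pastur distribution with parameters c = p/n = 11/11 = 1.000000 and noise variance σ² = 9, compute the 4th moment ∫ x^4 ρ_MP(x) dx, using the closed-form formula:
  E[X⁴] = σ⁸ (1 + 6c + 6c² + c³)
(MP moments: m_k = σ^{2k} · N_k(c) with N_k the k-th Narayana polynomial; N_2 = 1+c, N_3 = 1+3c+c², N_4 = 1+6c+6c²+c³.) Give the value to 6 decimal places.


E[X⁴] = σ⁸ (1 + 6c + 6c² + c³) (fourth MP moment). With σ² = 9 (so σ⁸ = 6561) and c = 11/11 = 1.000000: E[X⁴] = 6561 · (1 + 6·1.000000 + 6·(1.000000)² + (1.000000)³) = 6561 · 14.000000.

So E[X^4] = 91854.000000.


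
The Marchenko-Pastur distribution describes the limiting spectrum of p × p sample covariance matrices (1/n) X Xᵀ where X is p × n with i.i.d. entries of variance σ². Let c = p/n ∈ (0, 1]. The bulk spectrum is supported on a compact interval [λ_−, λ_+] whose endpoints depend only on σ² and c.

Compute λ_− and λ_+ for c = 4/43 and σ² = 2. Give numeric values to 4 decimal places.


c = 4/43 = 0.093023; √c = 0.304997.
λ_− = σ² (1 − √c)² = 2 · (1 − 0.304997)² = 2 · (0.695003)² = 0.966058.
λ_+ = σ² (1 + √c)² = 2 · (1 + 0.304997)² = 2 · (1.304997)² = 3.406035.

Rounded to 4 decimal places: λ_− ≈ 0.9661, λ_+ ≈ 3.4060.


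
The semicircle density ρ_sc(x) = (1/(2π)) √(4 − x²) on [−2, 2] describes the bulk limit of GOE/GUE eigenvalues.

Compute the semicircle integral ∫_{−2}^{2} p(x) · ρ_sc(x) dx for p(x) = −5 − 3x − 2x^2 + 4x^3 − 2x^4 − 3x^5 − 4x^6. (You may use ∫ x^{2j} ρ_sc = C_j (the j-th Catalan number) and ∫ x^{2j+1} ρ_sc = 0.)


Write p(x) = Σ a_i x^i, split into monomials and integrate each against ρ_sc separately.
Using ∫ x^{2j} ρ_sc = C_j = (1/(j+1)) C(2j, j) (Catalan numbers) and ∫ x^{2j+1} ρ_sc = 0 (odd monomials vanish by symmetry):
  i = 0 (even): a_0 · C_{0} = -5 · 1 = -5
  i = 1 (odd): ∫ x^1 ρ_sc = 0 (vanishes)
  i = 2 (even): a_2 · C_{1} = -2 · 1 = -2
  i = 3 (odd): ∫ x^3 ρ_sc = 0 (vanishes)
  i = 4 (even): a_4 · C_{2} = -2 · 2 = -4
  i = 5 (odd): ∫ x^5 ρ_sc = 0 (vanishes)
  i = 6 (even): a_6 · C_{3} = -4 · 5 = -20

Summing the contributions: ∫_{−2}^{2} p(x) ρ_sc(x) dx = (-5) + (-2) + (-4) + (-20) = -31.


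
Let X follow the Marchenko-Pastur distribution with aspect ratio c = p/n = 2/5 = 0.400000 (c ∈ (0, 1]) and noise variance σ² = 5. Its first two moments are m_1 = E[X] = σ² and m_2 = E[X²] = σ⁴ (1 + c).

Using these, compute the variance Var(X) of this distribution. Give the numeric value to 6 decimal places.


m_1 = E[X] = σ² = 5, so m_1² = 25.
m_2 = E[X²] = σ⁴ (1 + c) = 25 · (1 + 0.400000) = 25 · 1.400000 = 35.000000.
(Note m_2 − m_1² simplifies to c · σ⁴ = 0.400000 · 25.)

Var(X) = m_2 − m_1² = 35.000000 − 25 = 10.000000.


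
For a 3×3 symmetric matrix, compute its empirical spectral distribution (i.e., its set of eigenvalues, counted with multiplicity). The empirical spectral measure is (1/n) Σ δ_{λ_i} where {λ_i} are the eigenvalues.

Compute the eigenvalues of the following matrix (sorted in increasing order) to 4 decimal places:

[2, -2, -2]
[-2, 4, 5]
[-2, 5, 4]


Since M is real symmetric, all three eigenvalues are real; they are the roots of det(λI − M) = λ³ − (tr M) λ² + s λ − det M, where s is the sum of the principal 2×2 minors.
tr M = 2 + 4 + 4 = 10.
s = (2·4 − (-2)²) + (2·4 − (-2)²) + (4·4 − 5²) = 4 + 4 + (-9) = -1.
det M (expand along row 1) = 2·(-9) − (-2)·2 + (-2)·(-2) = -10.
Characteristic polynomial: λ³ − 10λ² − λ + 10 = 0.
Substitute λ = y + (tr M)/3 = y + 3.333333 to remove the quadratic term: y³ + p·y + q = 0 with p = s − (tr M)²/3 = -34.333333 and q = −2(tr M)³/27 + (tr M)·s/3 − det M = -67.407407.
Three real roots ⇒ use the trigonometric (Viète) form: r = 2√(−p/3) = 6.765928, φ = arccos(3q/(p·r)) = arccos(0.870534) = 0.514511 rad.
y_k = r·cos(φ/3 − 2πk/3) for k = 0, 1, 2 gives y = 6.666667, -2.333333, -4.333333.
λ_k = y_k + 3.333333 gives λ = 10.0000, 1.0000, -1.0000 (check: the sum is 10.0000 = tr M).

Eigenvalues sorted in increasing order: [-1.0000, 1.0000, 10.0000].


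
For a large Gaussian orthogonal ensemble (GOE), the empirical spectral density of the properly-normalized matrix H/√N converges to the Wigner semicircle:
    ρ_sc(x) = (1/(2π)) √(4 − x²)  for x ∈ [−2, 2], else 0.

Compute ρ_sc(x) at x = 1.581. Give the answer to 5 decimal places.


ρ_sc(x) = (1/(2π)) √(4 − x²). With x = 1.581:
  4 − x² = 4 − (1.581)² = 4 − 2.499561 = 1.500439.
  √(4 − x²) = 1.224924.
  1/(2π) = 0.159155.
  ρ_sc(1.581) = 0.159155 · 1.224924 = 0.194953.

Rounded to 5 decimal places: ρ_sc(1.581) ≈ 0.19495.


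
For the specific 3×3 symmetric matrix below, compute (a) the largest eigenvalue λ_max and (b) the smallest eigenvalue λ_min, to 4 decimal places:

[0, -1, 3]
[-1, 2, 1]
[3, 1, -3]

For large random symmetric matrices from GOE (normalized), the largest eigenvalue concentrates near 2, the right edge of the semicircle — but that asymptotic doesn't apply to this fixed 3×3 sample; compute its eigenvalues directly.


Since M is real symmetric, all three eigenvalues are real; they are the roots of det(λI − M) = λ³ − (tr M) λ² + s λ − det M, where s is the sum of the principal 2×2 minors.
tr M = 0 + 2 + (-3) = -1.
s = (0·2 − (-1)²) + (0·(-3) − 3²) + (2·(-3) − 1²) = -1 + (-9) + (-7) = -17.
det M (expand along row 1) = 0·(-7) − (-1)·0 + 3·(-7) = -21.
Characteristic polynomial: λ³ + λ² − 17λ + 21 = 0.
Substitute λ = y + (tr M)/3 = y − 0.333333 to remove the quadratic term: y³ + p·y + q = 0 with p = s − (tr M)²/3 = -17.333333 and q = −2(tr M)³/27 + (tr M)·s/3 − det M = 26.740741.
Three real roots ⇒ use the trigonometric (Viète) form: r = 2√(−p/3) = 4.807402, φ = arccos(3q/(p·r)) = arccos(-0.962725) = 2.867698 rad.
y_k = r·cos(φ/3 − 2πk/3) for k = 0, 1, 2 gives y = 2.773266, 2.014114, -4.787380.
λ_k = y_k − 0.333333 gives λ = 2.4399, 1.6808, -5.1207 (check: the sum is -1.0000 = tr M).

Hence λ_max = 2.4399 and λ_min = -5.1207.


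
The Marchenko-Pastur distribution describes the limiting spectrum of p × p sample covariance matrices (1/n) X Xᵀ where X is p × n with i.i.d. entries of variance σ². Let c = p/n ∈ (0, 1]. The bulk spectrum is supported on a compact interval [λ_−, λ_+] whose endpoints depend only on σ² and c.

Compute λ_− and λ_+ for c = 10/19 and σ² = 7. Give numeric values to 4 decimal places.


c = 10/19 = 0.526316; √c = 0.725476.
λ_− = σ² (1 − √c)² = 7 · (1 − 0.725476)² = 7 · (0.274524)² = 0.527543.
λ_+ = σ² (1 + √c)² = 7 · (1 + 0.725476)² = 7 · (1.725476)² = 20.840878.

Rounded to 4 decimal places: λ_− ≈ 0.5275, λ_+ ≈ 20.8409.


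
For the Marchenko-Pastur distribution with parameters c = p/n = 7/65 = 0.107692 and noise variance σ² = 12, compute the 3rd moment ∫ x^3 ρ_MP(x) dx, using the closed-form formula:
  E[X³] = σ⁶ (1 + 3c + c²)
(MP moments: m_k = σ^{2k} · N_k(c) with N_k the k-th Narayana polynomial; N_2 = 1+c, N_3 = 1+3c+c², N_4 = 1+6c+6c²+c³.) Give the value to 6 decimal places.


E[X³] = σ⁶ (1 + 3c + c²) (third MP moment). With σ² = 12 (so σ⁶ = 1728) and c = 7/65 = 0.107692: E[X³] = 1728 · (1 + 3·0.107692 + (0.107692)²) = 1728 · 1.334675.

So E[X^3] = 2306.317633.
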